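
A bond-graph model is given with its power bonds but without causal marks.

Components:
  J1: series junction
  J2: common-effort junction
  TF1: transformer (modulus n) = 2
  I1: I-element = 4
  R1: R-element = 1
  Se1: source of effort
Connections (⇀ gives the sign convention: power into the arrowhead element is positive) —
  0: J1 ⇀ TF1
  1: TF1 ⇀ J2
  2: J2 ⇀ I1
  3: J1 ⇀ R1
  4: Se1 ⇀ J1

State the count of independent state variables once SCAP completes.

b4 →J1  (source Se1 imposes e)
b2 →I1  (I1: I, integral causality)
b1 →J2  (closing 0-jn rule on J2)
b0 →TF1  (through TF1, causality passes straight; one stroke at TF1)
b3 →J1  (J1 flow already set via bond 0)

1  (I1 all integral)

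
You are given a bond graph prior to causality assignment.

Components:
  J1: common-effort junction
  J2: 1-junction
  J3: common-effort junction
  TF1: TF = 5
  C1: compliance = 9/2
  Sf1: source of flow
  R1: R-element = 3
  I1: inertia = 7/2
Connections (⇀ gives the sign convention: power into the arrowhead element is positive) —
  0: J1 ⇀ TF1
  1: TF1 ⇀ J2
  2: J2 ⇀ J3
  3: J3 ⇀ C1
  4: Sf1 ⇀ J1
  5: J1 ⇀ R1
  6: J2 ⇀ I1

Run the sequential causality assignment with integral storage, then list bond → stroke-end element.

bond 0 stroke at TF1
bond 1 stroke at J2
bond 2 stroke at J2
bond 3 stroke at J3
bond 4 stroke at Sf1
bond 5 stroke at J1
bond 6 stroke at I1

b4 |Sf1  (Sf1 fixes flow; stroke at Sf1)
b3 |J3  (C1 outputs effort q/C1)
b2 |J2  (J3 effort already set via bond 3)
b6 |I1  (I1 outputs flow p/I1)
b1 |J2  (J2: bond 6 brought flow, rest push out)
b0 |TF1  (TF1: transformer flips bond 1)
b5 |J1  (only one effort-in slot at J1)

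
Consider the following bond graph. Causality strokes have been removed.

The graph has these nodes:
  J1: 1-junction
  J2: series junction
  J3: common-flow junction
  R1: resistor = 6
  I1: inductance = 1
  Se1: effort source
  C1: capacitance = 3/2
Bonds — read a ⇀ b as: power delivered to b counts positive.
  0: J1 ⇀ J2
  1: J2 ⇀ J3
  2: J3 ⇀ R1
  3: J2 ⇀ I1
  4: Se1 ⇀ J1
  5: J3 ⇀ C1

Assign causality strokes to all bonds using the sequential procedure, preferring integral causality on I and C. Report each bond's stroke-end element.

bond 4 |J1  (source Se1 imposes e)
bond 0 |J2  (J1 needs exactly one f-in)
bond 3 |I1  (I1 outputs flow p/I1)
bond 1 |J2  (1-jn J2 has f-setter on 3)
bond 2 |J3  (common-f at J3 fixed by 1)
bond 5 |J3  (J3: bond 1 brought flow, rest push out)

bond 0 |J2
bond 1 |J2
bond 2 |J3
bond 3 |I1
bond 4 |J1
bond 5 |J3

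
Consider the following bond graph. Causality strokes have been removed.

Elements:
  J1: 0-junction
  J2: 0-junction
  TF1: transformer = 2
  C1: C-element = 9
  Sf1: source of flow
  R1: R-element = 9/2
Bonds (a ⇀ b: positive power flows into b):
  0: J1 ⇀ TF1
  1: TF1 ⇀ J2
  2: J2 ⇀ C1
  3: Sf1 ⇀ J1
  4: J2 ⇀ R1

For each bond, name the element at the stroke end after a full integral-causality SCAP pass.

b0 stroke at J1
b1 stroke at TF1
b2 stroke at J2
b3 stroke at Sf1
b4 stroke at R1

#3 stroke→Sf1  (Sf1 (Sf) sets flow on bond)
#0 stroke→J1  (J1 needs exactly one e-in)
#1 stroke→TF1  (through TF1, causality passes straight; one stroke at TF1)
#2 stroke→J2  (prefer integral on C1)
#4 stroke→R1  (0-jn J2 has e-setter on 2)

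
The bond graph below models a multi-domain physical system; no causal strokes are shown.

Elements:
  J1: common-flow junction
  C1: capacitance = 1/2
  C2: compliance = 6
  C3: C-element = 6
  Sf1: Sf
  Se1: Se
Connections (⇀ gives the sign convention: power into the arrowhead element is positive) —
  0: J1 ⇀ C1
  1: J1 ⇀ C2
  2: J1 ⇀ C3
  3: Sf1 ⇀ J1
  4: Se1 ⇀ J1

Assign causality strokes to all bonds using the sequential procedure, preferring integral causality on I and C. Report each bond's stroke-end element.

bond 3 →Sf1  (Sf1: flow source, stroke at near end)
bond 4 →J1  (Se1 (Se) sets effort on bond)
bond 0 →J1  (J1 flow already set via bond 3)
bond 1 →J1  (common-f at J1 fixed by 3)
bond 2 →J1  (common-f at J1 fixed by 3)

bond 0 stroke→J1
bond 1 stroke→J1
bond 2 stroke→J1
bond 3 stroke→Sf1
bond 4 stroke→J1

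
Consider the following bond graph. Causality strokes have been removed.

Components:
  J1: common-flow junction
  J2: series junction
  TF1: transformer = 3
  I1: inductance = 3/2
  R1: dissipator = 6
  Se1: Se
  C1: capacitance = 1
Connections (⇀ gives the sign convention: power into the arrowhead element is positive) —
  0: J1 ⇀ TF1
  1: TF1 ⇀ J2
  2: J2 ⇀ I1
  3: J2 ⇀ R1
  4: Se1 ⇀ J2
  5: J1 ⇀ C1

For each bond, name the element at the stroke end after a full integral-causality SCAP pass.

b0 →TF1
b1 →J2
b2 →I1
b3 →J2
b4 →J2
b5 →J1

#4 stroke at J2  (Se1 (Se) sets effort on bond)
#2 stroke at I1  (I1: I, integral causality)
#1 stroke at J2  (common-f at J2 fixed by 2)
#3 stroke at J2  (common-f at J2 fixed by 2)
#0 stroke at TF1  (through TF1, causality passes straight; one stroke at TF1)
#5 stroke at J1  (J1 flow already set via bond 0)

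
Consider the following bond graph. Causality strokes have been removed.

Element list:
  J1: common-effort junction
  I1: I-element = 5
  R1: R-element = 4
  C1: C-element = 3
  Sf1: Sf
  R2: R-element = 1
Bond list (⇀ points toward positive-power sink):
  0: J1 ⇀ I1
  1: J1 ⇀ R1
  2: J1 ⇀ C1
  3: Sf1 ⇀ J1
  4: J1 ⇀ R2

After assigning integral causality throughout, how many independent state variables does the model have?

b3 |Sf1  (Sf1 fixes flow; stroke at Sf1)
b0 |I1  (I1 outputs flow p/I1)
b2 |J1  (C1: C, integral causality)
b1 |R1  (J1 effort already set via bond 2)
b4 |R2  (0-jn J1 has e-setter on 2)

2  (C1, I1 all integral)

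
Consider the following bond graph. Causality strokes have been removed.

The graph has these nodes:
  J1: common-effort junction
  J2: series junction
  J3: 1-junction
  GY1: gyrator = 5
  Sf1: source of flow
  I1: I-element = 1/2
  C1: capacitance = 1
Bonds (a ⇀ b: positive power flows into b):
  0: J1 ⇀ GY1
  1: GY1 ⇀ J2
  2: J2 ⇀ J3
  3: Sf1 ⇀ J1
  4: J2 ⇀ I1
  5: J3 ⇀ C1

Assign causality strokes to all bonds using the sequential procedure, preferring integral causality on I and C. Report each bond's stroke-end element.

b0 stroke→J1
b1 stroke→J2
b2 stroke→J2
b3 stroke→Sf1
b4 stroke→I1
b5 stroke→J3

b3 →Sf1  (Sf1: flow source, stroke at near end)
b0 →J1  (J1 needs exactly one e-in)
b1 →J2  (through GY1, causality inverts; strokes same side of GY1)
b4 →I1  (I1 outputs flow p/I1)
b2 →J2  (J2 flow already set via bond 4)
b5 →J3  (common-f at J3 fixed by 2)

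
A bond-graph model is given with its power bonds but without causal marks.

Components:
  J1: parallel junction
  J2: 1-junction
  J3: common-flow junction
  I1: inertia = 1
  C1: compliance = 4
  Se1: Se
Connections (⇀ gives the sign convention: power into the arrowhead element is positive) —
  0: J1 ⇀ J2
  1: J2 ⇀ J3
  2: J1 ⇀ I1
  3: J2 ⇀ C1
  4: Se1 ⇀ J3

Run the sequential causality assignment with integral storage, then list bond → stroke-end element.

β4 |J3  (Se1 fixes effort; stroke away)
β1 |J2  (only one flow-in slot at J3)
β2 |I1  (I1 outputs flow p/I1)
β0 |J1  (J1: last free bond brings effort in)
β3 |J2  (1-jn J2 has f-setter on 0)

b0 |J1
b1 |J2
b2 |I1
b3 |J2
b4 |J3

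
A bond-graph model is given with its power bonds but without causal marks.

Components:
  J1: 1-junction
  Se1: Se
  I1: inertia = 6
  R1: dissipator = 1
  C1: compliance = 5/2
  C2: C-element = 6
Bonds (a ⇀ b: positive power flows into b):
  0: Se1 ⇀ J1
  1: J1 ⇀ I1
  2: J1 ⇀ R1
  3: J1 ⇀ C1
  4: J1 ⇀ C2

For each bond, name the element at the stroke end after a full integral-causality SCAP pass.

#0 →J1  (source Se1 imposes e)
#1 →I1  (I1: I, integral causality)
#2 →J1  (1-jn J1 has f-setter on 1)
#3 →J1  (common-f at J1 fixed by 1)
#4 →J1  (J1: bond 1 brought flow, rest push out)

#0 →J1
#1 →I1
#2 →J1
#3 →J1
#4 →J1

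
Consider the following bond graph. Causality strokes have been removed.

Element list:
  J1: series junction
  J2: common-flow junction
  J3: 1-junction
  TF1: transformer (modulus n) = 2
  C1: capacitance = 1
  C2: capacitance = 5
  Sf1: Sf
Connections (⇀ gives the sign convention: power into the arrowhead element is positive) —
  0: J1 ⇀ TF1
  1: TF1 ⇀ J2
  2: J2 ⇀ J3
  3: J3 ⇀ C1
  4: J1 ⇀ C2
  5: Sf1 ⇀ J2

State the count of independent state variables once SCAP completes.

β5 stroke→Sf1  (Sf1 (Sf) sets flow on bond)
β1 stroke→J2  (1-jn J2 has f-setter on 5)
β2 stroke→J2  (common-f at J2 fixed by 5)
β3 stroke→J3  (1-jn J3 has f-setter on 2)
β0 stroke→TF1  (TF1 one-in-one-out from 1)
β4 stroke→J1  (J1: bond 0 brought flow, rest push out)

2  (C1, C2 all integral)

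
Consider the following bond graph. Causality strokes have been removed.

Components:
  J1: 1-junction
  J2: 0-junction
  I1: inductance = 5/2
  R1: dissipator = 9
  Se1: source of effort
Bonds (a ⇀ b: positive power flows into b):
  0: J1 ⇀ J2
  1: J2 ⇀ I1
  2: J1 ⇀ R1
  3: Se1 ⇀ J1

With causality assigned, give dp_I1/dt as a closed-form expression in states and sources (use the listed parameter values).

dp_I1/dt = E_Se1 - 18*p_I1/5

#3 →J1  (Se1: effort source, stroke at far end)
#1 →I1  (I1 outputs flow p/I1)
#0 →J2  (closing 0-jn rule on J2)
#2 →J1  (J1 flow already set via bond 0)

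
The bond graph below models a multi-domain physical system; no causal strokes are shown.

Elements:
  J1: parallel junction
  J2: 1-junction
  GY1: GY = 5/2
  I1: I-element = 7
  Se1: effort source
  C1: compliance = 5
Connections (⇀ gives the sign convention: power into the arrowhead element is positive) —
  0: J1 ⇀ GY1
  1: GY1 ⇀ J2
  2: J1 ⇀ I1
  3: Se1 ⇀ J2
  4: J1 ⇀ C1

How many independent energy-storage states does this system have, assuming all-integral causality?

2  (C1, I1 all integral)

bond 3 stroke at J2  (Se1 (Se) sets effort on bond)
bond 1 stroke at GY1  (closing 1-jn rule on J2)
bond 0 stroke at GY1  (GY1 both-in/both-out from 1)
bond 2 stroke at I1  (I1: I, integral causality)
bond 4 stroke at J1  (closing 0-jn rule on J1)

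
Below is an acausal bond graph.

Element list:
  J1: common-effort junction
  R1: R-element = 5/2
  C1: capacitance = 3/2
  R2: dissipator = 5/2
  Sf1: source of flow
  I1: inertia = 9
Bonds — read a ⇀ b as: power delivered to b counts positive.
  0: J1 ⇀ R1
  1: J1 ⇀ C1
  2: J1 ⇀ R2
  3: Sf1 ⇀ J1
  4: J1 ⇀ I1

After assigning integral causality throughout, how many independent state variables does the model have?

bond 3 stroke→Sf1  (Sf1: flow source, stroke at near end)
bond 1 stroke→J1  (C1 integral (e out))
bond 0 stroke→R1  (J1: bond 1 brought effort, rest push out)
bond 2 stroke→R2  (common-e at J1 fixed by 1)
bond 4 stroke→I1  (J1: bond 1 brought effort, rest push out)

2  (C1, I1 all integral)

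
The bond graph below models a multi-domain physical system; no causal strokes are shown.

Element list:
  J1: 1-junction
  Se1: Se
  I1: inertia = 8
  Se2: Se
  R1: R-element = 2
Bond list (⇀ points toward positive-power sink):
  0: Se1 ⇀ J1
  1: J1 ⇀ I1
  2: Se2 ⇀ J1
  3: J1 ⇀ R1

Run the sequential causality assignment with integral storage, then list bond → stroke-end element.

β0 stroke→J1
β1 stroke→I1
β2 stroke→J1
β3 stroke→J1

β0 →J1  (Se1 fixes effort; stroke away)
β2 →J1  (source Se2 imposes e)
β1 →I1  (prefer integral on I1)
β3 →J1  (J1 flow already set via bond 1)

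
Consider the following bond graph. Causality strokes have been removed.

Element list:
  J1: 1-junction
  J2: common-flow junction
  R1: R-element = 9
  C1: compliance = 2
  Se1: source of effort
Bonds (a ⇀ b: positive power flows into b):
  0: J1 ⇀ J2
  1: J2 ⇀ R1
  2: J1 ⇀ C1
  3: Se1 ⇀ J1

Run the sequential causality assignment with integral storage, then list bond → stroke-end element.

β0 →J2
β1 →R1
β2 →J1
β3 →J1

bond 3 |J1  (source Se1 imposes e)
bond 2 |J1  (C1: C, integral causality)
bond 0 |J2  (J1: last free bond brings flow in)
bond 1 |R1  (J2: last free bond brings flow in)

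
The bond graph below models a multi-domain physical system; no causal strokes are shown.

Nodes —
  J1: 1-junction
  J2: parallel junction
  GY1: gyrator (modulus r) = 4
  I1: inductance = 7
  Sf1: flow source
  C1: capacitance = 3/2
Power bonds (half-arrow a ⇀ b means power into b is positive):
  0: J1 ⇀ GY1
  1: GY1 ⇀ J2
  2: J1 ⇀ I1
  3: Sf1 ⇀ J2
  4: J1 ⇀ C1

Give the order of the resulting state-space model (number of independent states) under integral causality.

#3 →Sf1  (Sf1 fixes flow; stroke at Sf1)
#1 →J2  (J2 needs exactly one e-in)
#0 →J1  (through GY1, causality inverts; strokes same side of GY1)
#2 →I1  (I1 outputs flow p/I1)
#4 →J1  (1-jn J1 has f-setter on 2)

2  (C1, I1 all integral)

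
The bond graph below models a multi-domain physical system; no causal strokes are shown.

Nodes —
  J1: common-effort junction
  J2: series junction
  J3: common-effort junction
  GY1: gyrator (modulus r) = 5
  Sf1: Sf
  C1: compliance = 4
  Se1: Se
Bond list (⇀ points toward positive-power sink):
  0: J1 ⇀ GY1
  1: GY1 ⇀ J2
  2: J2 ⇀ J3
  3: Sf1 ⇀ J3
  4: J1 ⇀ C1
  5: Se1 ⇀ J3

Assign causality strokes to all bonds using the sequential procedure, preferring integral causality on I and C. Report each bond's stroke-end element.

b3 |Sf1  (source Sf1 imposes f)
b5 |J3  (source Se1 imposes e)
b2 |J2  (J3 effort already set via bond 5)
b1 |GY1  (J2 needs exactly one f-in)
b0 |GY1  (GY1: gyrator matches bond 1)
b4 |J1  (only one effort-in slot at J1)

b0 |GY1
b1 |GY1
b2 |J2
b3 |Sf1
b4 |J1
b5 |J3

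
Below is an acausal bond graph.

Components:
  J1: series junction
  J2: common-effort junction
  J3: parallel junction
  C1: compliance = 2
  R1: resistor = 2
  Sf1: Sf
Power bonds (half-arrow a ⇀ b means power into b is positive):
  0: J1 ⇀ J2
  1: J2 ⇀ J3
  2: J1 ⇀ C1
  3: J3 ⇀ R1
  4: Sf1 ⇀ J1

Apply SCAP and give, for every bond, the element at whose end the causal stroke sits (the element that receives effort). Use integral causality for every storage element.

β0 →J1
β1 →J2
β2 →J1
β3 →J3
β4 →Sf1

bond 4 |Sf1  (Sf1 fixes flow; stroke at Sf1)
bond 0 |J1  (1-jn J1 has f-setter on 4)
bond 2 |J1  (J1: bond 4 brought flow, rest push out)
bond 1 |J2  (only one effort-in slot at J2)
bond 3 |J3  (only one effort-in slot at J3)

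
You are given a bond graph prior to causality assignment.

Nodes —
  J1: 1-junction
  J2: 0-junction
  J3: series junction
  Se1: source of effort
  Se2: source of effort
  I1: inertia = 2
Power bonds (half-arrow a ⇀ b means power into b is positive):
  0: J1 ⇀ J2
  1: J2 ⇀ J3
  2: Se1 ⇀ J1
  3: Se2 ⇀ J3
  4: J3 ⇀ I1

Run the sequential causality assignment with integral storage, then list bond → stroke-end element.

β0 stroke at J2
β1 stroke at J3
β2 stroke at J1
β3 stroke at J3
β4 stroke at I1

b2 stroke at J1  (Se1 (Se) sets effort on bond)
b3 stroke at J3  (Se2 (Se) sets effort on bond)
b0 stroke at J2  (J1: last free bond brings flow in)
b1 stroke at J3  (common-e at J2 fixed by 0)
b4 stroke at I1  (only one flow-in slot at J3)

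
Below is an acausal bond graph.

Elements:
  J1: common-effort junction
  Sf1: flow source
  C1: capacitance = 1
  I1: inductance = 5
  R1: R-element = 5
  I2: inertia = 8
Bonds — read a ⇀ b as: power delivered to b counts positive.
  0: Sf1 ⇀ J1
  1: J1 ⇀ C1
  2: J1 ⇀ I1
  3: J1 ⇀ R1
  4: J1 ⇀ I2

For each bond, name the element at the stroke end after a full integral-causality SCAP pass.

b0 →Sf1  (source Sf1 imposes f)
b1 →J1  (prefer integral on C1)
b2 →I1  (J1 effort already set via bond 1)
b3 →R1  (0-jn J1 has e-setter on 1)
b4 →I2  (J1 effort already set via bond 1)

β0 |Sf1
β1 |J1
β2 |I1
β3 |R1
β4 |I2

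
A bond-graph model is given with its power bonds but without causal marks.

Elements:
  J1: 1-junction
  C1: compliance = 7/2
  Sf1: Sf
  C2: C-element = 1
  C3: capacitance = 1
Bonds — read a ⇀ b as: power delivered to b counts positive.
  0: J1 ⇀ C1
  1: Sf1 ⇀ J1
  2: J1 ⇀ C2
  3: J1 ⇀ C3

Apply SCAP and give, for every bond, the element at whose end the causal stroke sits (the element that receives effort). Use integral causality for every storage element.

b0 stroke→J1
b1 stroke→Sf1
b2 stroke→J1
b3 stroke→J1

bond 1 stroke→Sf1  (source Sf1 imposes f)
bond 0 stroke→J1  (1-jn J1 has f-setter on 1)
bond 2 stroke→J1  (common-f at J1 fixed by 1)
bond 3 stroke→J1  (1-jn J1 has f-setter on 1)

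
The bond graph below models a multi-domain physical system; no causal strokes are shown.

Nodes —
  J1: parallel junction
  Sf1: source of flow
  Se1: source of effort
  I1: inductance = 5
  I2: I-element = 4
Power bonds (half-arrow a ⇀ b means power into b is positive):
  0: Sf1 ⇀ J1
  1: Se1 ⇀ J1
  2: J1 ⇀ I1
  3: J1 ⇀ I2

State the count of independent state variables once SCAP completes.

#0 |Sf1  (Sf1 (Sf) sets flow on bond)
#1 |J1  (Se1 (Se) sets effort on bond)
#2 |I1  (J1 effort already set via bond 1)
#3 |I2  (common-e at J1 fixed by 1)

2  (I1, I2 all integral)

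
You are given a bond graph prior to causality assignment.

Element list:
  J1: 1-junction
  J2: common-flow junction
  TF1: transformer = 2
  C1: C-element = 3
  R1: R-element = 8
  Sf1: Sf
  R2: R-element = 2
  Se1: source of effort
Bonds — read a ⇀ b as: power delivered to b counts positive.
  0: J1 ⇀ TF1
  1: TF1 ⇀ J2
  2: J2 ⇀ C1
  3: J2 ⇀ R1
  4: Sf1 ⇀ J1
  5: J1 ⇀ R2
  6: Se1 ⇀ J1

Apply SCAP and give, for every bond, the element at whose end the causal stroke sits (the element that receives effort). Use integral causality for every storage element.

β0 stroke→J1
β1 stroke→TF1
β2 stroke→J2
β3 stroke→J2
β4 stroke→Sf1
β5 stroke→J1
β6 stroke→J1

bond 4 |Sf1  (Sf1: flow source, stroke at near end)
bond 6 |J1  (source Se1 imposes e)
bond 0 |J1  (J1: bond 4 brought flow, rest push out)
bond 5 |J1  (common-f at J1 fixed by 4)
bond 1 |TF1  (TF1 one-in-one-out from 0)
bond 2 |J2  (common-f at J2 fixed by 1)
bond 3 |J2  (common-f at J2 fixed by 1)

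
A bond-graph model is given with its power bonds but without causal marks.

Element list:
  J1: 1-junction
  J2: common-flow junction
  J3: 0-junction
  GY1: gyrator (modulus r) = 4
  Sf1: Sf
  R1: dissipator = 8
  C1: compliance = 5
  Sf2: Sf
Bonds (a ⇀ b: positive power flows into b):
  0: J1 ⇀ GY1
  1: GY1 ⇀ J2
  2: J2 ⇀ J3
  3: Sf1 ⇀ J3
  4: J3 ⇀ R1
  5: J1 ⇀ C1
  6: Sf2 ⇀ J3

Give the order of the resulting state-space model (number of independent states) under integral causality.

1  (C1 all integral)

#3 →Sf1  (Sf1: flow source, stroke at near end)
#6 →Sf2  (source Sf2 imposes f)
#5 →J1  (C1 outputs effort q/C1)
#0 →GY1  (J1 needs exactly one f-in)
#1 →GY1  (GY1 both-in/both-out from 0)
#2 →J2  (J2: bond 1 brought flow, rest push out)
#4 →J3  (J3: last free bond brings effort in)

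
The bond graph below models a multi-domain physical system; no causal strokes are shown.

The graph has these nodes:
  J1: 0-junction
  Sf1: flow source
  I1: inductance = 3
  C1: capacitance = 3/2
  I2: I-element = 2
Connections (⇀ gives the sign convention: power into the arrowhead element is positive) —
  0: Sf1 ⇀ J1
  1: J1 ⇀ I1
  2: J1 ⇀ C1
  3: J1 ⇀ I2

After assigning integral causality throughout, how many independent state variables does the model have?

bond 0 →Sf1  (Sf1 fixes flow; stroke at Sf1)
bond 1 →I1  (I1: I, integral causality)
bond 2 →J1  (C1: C, integral causality)
bond 3 →I2  (common-e at J1 fixed by 2)

3  (C1, I1, I2 all integral)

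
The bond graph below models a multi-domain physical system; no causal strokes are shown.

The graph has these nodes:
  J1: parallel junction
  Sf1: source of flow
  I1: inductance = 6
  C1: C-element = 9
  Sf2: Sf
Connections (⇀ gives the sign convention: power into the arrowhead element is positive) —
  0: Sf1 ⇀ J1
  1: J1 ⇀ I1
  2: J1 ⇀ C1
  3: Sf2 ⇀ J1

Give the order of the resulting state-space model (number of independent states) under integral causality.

2  (C1, I1 all integral)

β0 →Sf1  (source Sf1 imposes f)
β3 →Sf2  (Sf2 fixes flow; stroke at Sf2)
β1 →I1  (prefer integral on I1)
β2 →J1  (closing 0-jn rule on J1)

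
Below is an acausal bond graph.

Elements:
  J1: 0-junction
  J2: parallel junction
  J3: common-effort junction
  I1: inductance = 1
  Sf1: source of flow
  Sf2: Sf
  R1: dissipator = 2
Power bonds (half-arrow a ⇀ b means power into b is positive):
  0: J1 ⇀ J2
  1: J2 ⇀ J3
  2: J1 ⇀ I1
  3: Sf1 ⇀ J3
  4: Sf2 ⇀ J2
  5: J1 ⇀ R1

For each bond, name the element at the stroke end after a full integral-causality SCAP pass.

bond 0 →J2
bond 1 →J3
bond 2 →I1
bond 3 →Sf1
bond 4 →Sf2
bond 5 →J1

b3 stroke at Sf1  (Sf1 (Sf) sets flow on bond)
b4 stroke at Sf2  (source Sf2 imposes f)
b1 stroke at J3  (only one effort-in slot at J3)
b0 stroke at J2  (only one effort-in slot at J2)
b2 stroke at I1  (I1 outputs flow p/I1)
b5 stroke at J1  (closing 0-jn rule on J1)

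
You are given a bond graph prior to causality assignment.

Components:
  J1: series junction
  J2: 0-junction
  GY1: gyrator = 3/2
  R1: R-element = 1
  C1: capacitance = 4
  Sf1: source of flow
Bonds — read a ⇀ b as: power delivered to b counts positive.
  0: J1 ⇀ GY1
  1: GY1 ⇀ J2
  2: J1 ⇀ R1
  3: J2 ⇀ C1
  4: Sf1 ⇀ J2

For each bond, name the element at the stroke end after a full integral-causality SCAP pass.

#4 →Sf1  (Sf1 fixes flow; stroke at Sf1)
#3 →J2  (prefer integral on C1)
#1 →GY1  (common-e at J2 fixed by 3)
#0 →GY1  (GY GY1: same side as bond 1)
#2 →J1  (J1: bond 0 brought flow, rest push out)

b0 →GY1
b1 →GY1
b2 →J1
b3 →J2
b4 →Sf1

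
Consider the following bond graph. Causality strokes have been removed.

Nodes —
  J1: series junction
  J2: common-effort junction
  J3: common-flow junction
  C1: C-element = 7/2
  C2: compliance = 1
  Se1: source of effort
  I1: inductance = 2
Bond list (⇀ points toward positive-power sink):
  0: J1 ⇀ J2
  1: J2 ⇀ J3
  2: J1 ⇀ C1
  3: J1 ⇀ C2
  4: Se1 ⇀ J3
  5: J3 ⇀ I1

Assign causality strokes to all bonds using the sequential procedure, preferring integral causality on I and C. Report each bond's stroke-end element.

#0 |J2
#1 |J3
#2 |J1
#3 |J1
#4 |J3
#5 |I1

b4 →J3  (Se1 fixes effort; stroke away)
b2 →J1  (C1 outputs effort q/C1)
b3 →J1  (C2: C, integral causality)
b0 →J2  (only one flow-in slot at J1)
b1 →J3  (J2: bond 0 brought effort, rest push out)
b5 →I1  (closing 1-jn rule on J3)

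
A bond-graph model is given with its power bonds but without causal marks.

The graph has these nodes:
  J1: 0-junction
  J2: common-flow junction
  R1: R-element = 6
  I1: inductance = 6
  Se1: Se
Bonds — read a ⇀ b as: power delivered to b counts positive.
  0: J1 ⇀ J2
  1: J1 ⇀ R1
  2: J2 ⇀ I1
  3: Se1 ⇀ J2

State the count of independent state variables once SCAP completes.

b3 →J2  (Se1: effort source, stroke at far end)
b2 →I1  (I1: I, integral causality)
b0 →J2  (common-f at J2 fixed by 2)
b1 →J1  (J1: last free bond brings effort in)

1  (I1 all integral)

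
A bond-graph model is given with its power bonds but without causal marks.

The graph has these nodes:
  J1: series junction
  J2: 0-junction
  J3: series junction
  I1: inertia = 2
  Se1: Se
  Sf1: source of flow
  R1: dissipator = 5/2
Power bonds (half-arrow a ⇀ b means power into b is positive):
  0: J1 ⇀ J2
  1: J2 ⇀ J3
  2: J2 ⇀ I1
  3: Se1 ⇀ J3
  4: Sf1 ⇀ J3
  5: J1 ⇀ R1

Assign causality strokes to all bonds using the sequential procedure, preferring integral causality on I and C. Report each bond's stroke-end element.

b0 stroke at J2
b1 stroke at J3
b2 stroke at I1
b3 stroke at J3
b4 stroke at Sf1
b5 stroke at J1

#3 |J3  (source Se1 imposes e)
#4 |Sf1  (source Sf1 imposes f)
#1 |J3  (J3: bond 4 brought flow, rest push out)
#2 |I1  (I1: I, integral causality)
#0 |J2  (closing 0-jn rule on J2)
#5 |J1  (1-jn J1 has f-setter on 0)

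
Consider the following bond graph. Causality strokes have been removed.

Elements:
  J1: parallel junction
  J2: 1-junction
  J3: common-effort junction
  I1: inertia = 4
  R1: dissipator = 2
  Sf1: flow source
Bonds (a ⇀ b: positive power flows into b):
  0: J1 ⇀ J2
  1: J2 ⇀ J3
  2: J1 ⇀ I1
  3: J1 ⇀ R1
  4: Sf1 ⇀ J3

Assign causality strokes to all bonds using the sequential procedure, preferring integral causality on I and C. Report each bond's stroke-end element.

bond 0 |J2
bond 1 |J3
bond 2 |I1
bond 3 |J1
bond 4 |Sf1

bond 4 →Sf1  (Sf1 fixes flow; stroke at Sf1)
bond 1 →J3  (closing 0-jn rule on J3)
bond 0 →J2  (J2 flow already set via bond 1)
bond 2 →I1  (I1 integral (f out))
bond 3 →J1  (J1 needs exactly one e-in)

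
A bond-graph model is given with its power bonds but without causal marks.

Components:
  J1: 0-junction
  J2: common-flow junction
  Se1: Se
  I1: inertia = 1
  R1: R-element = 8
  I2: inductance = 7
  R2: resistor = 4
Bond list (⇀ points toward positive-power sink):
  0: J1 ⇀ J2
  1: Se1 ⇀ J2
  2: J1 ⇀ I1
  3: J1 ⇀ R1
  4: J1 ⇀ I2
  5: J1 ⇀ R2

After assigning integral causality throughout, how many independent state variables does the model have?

2  (I1, I2 all integral)

b1 stroke at J2  (Se1: effort source, stroke at far end)
b0 stroke at J1  (closing 1-jn rule on J2)
b2 stroke at I1  (J1: bond 0 brought effort, rest push out)
b3 stroke at R1  (J1 effort already set via bond 0)
b4 stroke at I2  (J1: bond 0 brought effort, rest push out)
b5 stroke at R2  (J1: bond 0 brought effort, rest push out)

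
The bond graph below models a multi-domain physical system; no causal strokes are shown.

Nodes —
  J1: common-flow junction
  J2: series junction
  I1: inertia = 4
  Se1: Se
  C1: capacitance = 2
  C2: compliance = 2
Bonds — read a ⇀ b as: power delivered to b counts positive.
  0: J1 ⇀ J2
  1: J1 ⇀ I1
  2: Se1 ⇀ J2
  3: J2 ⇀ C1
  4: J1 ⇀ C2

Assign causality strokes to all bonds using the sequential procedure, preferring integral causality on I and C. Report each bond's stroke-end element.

b2 |J2  (Se1: effort source, stroke at far end)
b1 |I1  (prefer integral on I1)
b0 |J1  (J1 flow already set via bond 1)
b4 |J1  (1-jn J1 has f-setter on 1)
b3 |J2  (J2: bond 0 brought flow, rest push out)

b0 stroke at J1
b1 stroke at I1
b2 stroke at J2
b3 stroke at J2
b4 stroke at J1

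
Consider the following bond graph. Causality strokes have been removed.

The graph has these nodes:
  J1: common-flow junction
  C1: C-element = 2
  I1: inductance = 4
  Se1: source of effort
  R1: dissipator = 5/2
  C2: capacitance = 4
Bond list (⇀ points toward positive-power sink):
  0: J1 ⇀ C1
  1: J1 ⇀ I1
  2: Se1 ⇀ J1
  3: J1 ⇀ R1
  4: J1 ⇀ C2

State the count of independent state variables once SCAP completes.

3  (C1, C2, I1 all integral)

β2 |J1  (Se1: effort source, stroke at far end)
β0 |J1  (prefer integral on C1)
β1 |I1  (I1 integral (f out))
β3 |J1  (common-f at J1 fixed by 1)
β4 |J1  (J1: bond 1 brought flow, rest push out)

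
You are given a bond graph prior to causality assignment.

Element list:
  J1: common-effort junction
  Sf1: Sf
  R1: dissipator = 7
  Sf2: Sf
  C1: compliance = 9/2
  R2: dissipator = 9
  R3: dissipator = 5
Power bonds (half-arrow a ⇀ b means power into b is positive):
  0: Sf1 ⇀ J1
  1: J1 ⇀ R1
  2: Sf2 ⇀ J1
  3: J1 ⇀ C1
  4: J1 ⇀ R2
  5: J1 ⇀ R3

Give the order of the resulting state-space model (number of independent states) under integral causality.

1  (C1 all integral)

#0 →Sf1  (source Sf1 imposes f)
#2 →Sf2  (Sf2: flow source, stroke at near end)
#3 →J1  (C1 outputs effort q/C1)
#1 →R1  (J1: bond 3 brought effort, rest push out)
#4 →R2  (J1: bond 3 brought effort, rest push out)
#5 →R3  (common-e at J1 fixed by 3)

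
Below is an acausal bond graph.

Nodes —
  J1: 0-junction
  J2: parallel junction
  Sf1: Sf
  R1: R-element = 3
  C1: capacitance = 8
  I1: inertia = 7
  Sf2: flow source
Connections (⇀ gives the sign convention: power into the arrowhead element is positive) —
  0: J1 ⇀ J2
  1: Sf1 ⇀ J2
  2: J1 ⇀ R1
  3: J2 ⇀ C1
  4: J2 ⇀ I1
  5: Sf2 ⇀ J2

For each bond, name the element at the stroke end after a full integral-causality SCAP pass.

#0 →J1
#1 →Sf1
#2 →R1
#3 →J2
#4 →I1
#5 →Sf2

#1 stroke at Sf1  (Sf1: flow source, stroke at near end)
#5 stroke at Sf2  (Sf2: flow source, stroke at near end)
#3 stroke at J2  (C1: C, integral causality)
#0 stroke at J1  (common-e at J2 fixed by 3)
#4 stroke at I1  (common-e at J2 fixed by 3)
#2 stroke at R1  (0-jn J1 has e-setter on 0)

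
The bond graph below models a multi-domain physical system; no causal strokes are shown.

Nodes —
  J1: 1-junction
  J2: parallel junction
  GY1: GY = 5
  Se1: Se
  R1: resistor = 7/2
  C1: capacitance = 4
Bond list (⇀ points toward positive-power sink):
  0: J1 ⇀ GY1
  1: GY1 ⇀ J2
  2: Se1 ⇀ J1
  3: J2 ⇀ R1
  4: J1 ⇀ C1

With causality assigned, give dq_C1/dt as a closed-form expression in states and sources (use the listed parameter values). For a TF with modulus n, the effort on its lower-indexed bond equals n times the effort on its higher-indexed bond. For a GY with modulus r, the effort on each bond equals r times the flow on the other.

b2 |J1  (Se1 (Se) sets effort on bond)
b4 |J1  (prefer integral on C1)
b0 |GY1  (J1 needs exactly one f-in)
b1 |GY1  (GY1 both-in/both-out from 0)
b3 |J2  (J2: last free bond brings effort in)

dq_C1/dt = 7*E_Se1/50 - 7*q_C1/200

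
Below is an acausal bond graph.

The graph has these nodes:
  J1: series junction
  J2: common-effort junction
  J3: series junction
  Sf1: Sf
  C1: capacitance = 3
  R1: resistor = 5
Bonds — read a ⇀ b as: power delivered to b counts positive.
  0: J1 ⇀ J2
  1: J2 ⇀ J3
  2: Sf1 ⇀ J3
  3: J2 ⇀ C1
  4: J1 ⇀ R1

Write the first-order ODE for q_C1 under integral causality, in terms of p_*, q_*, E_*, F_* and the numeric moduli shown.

dq_C1/dt = -F_Sf1 - q_C1/15

bond 2 stroke→Sf1  (source Sf1 imposes f)
bond 1 stroke→J3  (J3 flow already set via bond 2)
bond 3 stroke→J2  (prefer integral on C1)
bond 0 stroke→J1  (common-e at J2 fixed by 3)
bond 4 stroke→R1  (J1: last free bond brings flow in)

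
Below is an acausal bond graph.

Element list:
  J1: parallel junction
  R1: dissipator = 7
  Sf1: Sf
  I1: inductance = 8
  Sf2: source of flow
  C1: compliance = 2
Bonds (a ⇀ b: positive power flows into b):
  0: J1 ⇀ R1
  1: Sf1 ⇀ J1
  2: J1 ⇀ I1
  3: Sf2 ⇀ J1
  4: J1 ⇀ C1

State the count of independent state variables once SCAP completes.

b1 →Sf1  (source Sf1 imposes f)
b3 →Sf2  (source Sf2 imposes f)
b2 →I1  (I1 outputs flow p/I1)
b4 →J1  (C1 integral (e out))
b0 →R1  (common-e at J1 fixed by 4)

2  (C1, I1 all integral)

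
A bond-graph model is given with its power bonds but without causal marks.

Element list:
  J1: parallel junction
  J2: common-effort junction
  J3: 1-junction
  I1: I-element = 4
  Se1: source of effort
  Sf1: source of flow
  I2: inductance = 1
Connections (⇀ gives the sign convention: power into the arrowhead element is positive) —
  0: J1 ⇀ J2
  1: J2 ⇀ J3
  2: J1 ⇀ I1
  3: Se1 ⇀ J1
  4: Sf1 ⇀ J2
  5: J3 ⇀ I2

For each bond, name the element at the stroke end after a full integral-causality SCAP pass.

bond 0 stroke→J2
bond 1 stroke→J3
bond 2 stroke→I1
bond 3 stroke→J1
bond 4 stroke→Sf1
bond 5 stroke→I2

b3 stroke→J1  (Se1 fixes effort; stroke away)
b4 stroke→Sf1  (Sf1 fixes flow; stroke at Sf1)
b0 stroke→J2  (J1 effort already set via bond 3)
b2 stroke→I1  (J1: bond 3 brought effort, rest push out)
b1 stroke→J3  (common-e at J2 fixed by 0)
b5 stroke→I2  (J3 needs exactly one f-in)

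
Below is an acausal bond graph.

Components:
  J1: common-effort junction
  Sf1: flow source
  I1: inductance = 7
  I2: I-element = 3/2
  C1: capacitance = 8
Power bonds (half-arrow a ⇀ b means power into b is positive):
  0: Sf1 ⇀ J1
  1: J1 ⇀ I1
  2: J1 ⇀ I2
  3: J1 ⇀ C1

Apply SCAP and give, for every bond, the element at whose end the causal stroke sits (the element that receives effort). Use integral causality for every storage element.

β0 →Sf1  (Sf1 (Sf) sets flow on bond)
β1 →I1  (prefer integral on I1)
β2 →I2  (prefer integral on I2)
β3 →J1  (only one effort-in slot at J1)

bond 0 stroke at Sf1
bond 1 stroke at I1
bond 2 stroke at I2
bond 3 stroke at J1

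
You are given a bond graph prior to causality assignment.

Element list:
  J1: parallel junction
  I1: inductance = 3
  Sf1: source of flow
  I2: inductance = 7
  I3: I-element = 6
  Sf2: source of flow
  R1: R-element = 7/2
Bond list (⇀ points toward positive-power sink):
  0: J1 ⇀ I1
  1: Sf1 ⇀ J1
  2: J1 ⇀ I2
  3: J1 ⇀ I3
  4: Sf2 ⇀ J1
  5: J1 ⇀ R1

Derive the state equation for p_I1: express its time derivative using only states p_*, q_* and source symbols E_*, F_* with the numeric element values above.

dp_I1/dt = 7*F_Sf1/2 + 7*F_Sf2/2 - 7*p_I1/6 - p_I2/2 - 7*p_I3/12

b1 |Sf1  (Sf1 fixes flow; stroke at Sf1)
b4 |Sf2  (Sf2: flow source, stroke at near end)
b0 |I1  (I1 outputs flow p/I1)
b2 |I2  (I2: I, integral causality)
b3 |I3  (prefer integral on I3)
b5 |J1  (only one effort-in slot at J1)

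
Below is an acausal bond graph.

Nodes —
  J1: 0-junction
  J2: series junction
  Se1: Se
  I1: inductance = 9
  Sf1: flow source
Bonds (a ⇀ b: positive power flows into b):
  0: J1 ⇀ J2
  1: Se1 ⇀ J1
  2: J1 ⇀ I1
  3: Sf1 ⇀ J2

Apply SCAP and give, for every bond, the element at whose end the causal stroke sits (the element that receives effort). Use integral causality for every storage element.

β1 |J1  (Se1: effort source, stroke at far end)
β3 |Sf1  (Sf1 fixes flow; stroke at Sf1)
β0 |J2  (J1: bond 1 brought effort, rest push out)
β2 |I1  (0-jn J1 has e-setter on 1)

β0 |J2
β1 |J1
β2 |I1
β3 |Sf1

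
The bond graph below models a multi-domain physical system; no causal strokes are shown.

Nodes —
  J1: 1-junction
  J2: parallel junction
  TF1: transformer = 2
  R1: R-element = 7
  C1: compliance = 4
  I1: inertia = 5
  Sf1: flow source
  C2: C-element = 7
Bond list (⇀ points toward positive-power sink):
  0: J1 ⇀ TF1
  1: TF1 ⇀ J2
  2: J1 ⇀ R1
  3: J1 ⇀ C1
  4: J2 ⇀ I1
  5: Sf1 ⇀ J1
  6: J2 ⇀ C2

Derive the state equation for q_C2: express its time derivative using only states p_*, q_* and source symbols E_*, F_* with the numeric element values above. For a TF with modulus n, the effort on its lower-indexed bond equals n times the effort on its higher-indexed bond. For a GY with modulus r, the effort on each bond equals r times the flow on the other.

#5 stroke→Sf1  (Sf1: flow source, stroke at near end)
#0 stroke→J1  (J1 flow already set via bond 5)
#2 stroke→J1  (J1: bond 5 brought flow, rest push out)
#3 stroke→J1  (J1: bond 5 brought flow, rest push out)
#1 stroke→TF1  (through TF1, causality passes straight; one stroke at TF1)
#4 stroke→I1  (I1 integral (f out))
#6 stroke→J2  (J2: last free bond brings effort in)

dq_C2/dt = 2*F_Sf1 - p_I1/5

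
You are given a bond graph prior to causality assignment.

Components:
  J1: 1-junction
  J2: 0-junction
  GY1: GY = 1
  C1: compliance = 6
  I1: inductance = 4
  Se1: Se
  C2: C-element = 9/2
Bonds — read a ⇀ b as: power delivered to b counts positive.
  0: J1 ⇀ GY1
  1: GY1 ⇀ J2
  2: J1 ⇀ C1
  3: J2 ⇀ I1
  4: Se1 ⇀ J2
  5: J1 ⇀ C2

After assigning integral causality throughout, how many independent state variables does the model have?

#4 |J2  (Se1 fixes effort; stroke away)
#1 |GY1  (J2 effort already set via bond 4)
#3 |I1  (common-e at J2 fixed by 4)
#0 |GY1  (through GY1, causality inverts; strokes same side of GY1)
#2 |J1  (common-f at J1 fixed by 0)
#5 |J1  (J1: bond 0 brought flow, rest push out)

3  (C1, C2, I1 all integral)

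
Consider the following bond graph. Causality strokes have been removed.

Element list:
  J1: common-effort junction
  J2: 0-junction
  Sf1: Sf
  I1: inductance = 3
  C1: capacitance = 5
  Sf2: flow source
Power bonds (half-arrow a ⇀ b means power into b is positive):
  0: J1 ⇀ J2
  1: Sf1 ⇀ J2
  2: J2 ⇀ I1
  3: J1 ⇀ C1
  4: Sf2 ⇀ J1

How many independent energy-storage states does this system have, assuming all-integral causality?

β1 →Sf1  (source Sf1 imposes f)
β4 →Sf2  (source Sf2 imposes f)
β2 →I1  (I1 integral (f out))
β0 →J2  (only one effort-in slot at J2)
β3 →J1  (only one effort-in slot at J1)

2  (C1, I1 all integral)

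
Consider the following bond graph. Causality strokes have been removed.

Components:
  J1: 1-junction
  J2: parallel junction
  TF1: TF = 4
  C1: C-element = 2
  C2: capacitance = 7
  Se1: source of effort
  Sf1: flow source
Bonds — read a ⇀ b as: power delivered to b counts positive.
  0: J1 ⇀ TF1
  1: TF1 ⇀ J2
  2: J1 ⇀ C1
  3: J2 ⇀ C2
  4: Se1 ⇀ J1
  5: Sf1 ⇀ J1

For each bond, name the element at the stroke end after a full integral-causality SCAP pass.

#0 |J1
#1 |TF1
#2 |J1
#3 |J2
#4 |J1
#5 |Sf1

bond 4 stroke at J1  (Se1 (Se) sets effort on bond)
bond 5 stroke at Sf1  (Sf1: flow source, stroke at near end)
bond 0 stroke at J1  (1-jn J1 has f-setter on 5)
bond 2 stroke at J1  (common-f at J1 fixed by 5)
bond 1 stroke at TF1  (TF1: transformer flips bond 0)
bond 3 stroke at J2  (J2: last free bond brings effort in)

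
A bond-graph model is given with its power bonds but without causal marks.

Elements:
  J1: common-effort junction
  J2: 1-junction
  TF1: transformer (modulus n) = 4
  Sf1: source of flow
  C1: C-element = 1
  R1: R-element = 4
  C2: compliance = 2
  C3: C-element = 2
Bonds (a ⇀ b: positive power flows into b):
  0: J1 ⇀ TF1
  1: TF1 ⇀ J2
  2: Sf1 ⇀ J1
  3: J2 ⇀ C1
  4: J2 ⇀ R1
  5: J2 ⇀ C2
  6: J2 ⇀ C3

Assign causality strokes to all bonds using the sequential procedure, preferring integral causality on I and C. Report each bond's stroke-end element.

#0 →J1
#1 →TF1
#2 →Sf1
#3 →J2
#4 →J2
#5 →J2
#6 →J2

bond 2 |Sf1  (Sf1: flow source, stroke at near end)
bond 0 |J1  (closing 0-jn rule on J1)
bond 1 |TF1  (TF1: transformer flips bond 0)
bond 3 |J2  (J2 flow already set via bond 1)
bond 4 |J2  (J2 flow already set via bond 1)
bond 5 |J2  (common-f at J2 fixed by 1)
bond 6 |J2  (J2 flow already set via bond 1)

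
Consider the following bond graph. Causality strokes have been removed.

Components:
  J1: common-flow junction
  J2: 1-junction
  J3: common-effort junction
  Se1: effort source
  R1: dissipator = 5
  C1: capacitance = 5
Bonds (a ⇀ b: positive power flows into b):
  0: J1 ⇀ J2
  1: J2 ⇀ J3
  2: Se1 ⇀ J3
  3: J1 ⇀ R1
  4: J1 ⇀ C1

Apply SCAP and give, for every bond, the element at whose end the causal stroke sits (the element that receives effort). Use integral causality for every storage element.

bond 0 →J1
bond 1 →J2
bond 2 →J3
bond 3 →R1
bond 4 →J1

b2 stroke at J3  (Se1 (Se) sets effort on bond)
b1 stroke at J2  (J3 effort already set via bond 2)
b0 stroke at J1  (J2: last free bond brings flow in)
b4 stroke at J1  (C1: C, integral causality)
b3 stroke at R1  (closing 1-jn rule on J1)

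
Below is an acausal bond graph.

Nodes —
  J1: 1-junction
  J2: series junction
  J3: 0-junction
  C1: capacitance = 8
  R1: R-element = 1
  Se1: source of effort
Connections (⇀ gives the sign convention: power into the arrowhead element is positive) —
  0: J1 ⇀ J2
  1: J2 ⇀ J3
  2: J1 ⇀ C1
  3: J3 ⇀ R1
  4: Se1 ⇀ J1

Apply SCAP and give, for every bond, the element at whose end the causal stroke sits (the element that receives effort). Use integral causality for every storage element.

β0 |J2
β1 |J3
β2 |J1
β3 |R1
β4 |J1

#4 |J1  (Se1 (Se) sets effort on bond)
#2 |J1  (C1 outputs effort q/C1)
#0 |J2  (only one flow-in slot at J1)
#1 |J3  (only one flow-in slot at J2)
#3 |R1  (J3 effort already set via bond 1)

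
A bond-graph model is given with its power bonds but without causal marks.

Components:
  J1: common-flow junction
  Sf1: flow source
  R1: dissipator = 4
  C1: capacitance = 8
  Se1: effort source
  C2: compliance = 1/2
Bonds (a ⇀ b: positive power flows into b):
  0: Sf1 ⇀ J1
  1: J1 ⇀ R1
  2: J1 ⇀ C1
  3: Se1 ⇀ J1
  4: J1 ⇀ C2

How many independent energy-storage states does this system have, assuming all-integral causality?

b0 stroke at Sf1  (Sf1 (Sf) sets flow on bond)
b3 stroke at J1  (source Se1 imposes e)
b1 stroke at J1  (1-jn J1 has f-setter on 0)
b2 stroke at J1  (common-f at J1 fixed by 0)
b4 stroke at J1  (1-jn J1 has f-setter on 0)

2  (C1, C2 all integral)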